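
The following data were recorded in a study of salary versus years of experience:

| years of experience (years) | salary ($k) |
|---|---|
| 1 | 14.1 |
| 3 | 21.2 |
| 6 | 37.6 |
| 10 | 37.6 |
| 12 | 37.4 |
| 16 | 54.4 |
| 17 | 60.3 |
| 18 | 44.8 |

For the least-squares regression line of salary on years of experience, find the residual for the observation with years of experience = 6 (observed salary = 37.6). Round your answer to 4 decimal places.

8.5856

n = 8, Σx = 83, Σy = 307.4, Σxy = 3830, Σx² = 1159
Sxx = Σx² − (Σx)²/n = 1159 − 861.125 = 297.875
Sxy = Σxy − (Σx)(Σy)/n = 3830 − 3189.275 = 640.725
b = Sxy/Sxx = 640.725/297.875 = 2.150986
a = ȳ − b·x̄ = 38.425 − 2.150986·10.375 = 16.108519
ŷ(6) = 16.108519 + 2.150986·6 = 29.014436
residual = y − ŷ = 37.6 − 29.014436 = 8.585564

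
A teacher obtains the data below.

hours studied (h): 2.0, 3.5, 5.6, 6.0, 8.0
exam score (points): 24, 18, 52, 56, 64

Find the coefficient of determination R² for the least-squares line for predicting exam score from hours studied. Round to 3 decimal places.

n = 5, Σx = 25.1, Σy = 214, Σxy = 1250.2, Σx² = 147.61, Σy² = 10836
Sxx = Σx² − (Σx)²/n = 147.61 − 126.002 = 21.608
Sxy = Σxy − (Σx)(Σy)/n = 1250.2 − 1074.28 = 175.92
Syy = Σy² − (Σy)²/n = 10836 − 9159.2 = 1676.8
R² = Sxy²/(Sxx·Syy) = (175.92)²/(21.608·1676.8) = 0.854151

0.854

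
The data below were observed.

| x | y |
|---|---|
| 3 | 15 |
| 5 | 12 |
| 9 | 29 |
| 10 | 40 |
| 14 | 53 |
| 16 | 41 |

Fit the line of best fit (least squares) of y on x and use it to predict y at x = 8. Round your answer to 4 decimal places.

n = 6, Σx = 57, Σy = 190, Σxy = 2164, Σx² = 667
Sxx = Σx² − (Σx)²/n = 667 − 541.5 = 125.5
Sxy = Σxy − (Σx)(Σy)/n = 2164 − 1805 = 359
b = Sxy/Sxx = 359/125.5 = 2.860558
a = ȳ − b·x̄ = 31.666667 − 2.860558·9.5 = 4.491368
ŷ(8) = a + b·8 = 4.491368 + 2.860558·8 = 27.375830

27.3758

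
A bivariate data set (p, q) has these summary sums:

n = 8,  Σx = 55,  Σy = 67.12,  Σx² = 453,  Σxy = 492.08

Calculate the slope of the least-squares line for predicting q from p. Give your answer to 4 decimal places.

0.4091

Sxx = Σx² − (Σx)²/n = 453 − 378.125 = 74.875
Sxy = Σxy − (Σx)(Σy)/n = 492.08 − 461.45 = 30.63
b = Sxy/Sxx = 30.63/74.875 = 0.409082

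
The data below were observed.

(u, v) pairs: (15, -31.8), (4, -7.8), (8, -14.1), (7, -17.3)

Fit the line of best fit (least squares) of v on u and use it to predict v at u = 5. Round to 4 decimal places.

-10.2869

n = 4, Σx = 34, Σy = -71, Σxy = -742.1, Σx² = 354
Sxx = Σx² − (Σx)²/n = 354 − 289 = 65
Sxy = Σxy − (Σx)(Σy)/n = -742.1 − (-603.5) = -138.6
b = Sxy/Sxx = -138.6/65 = -2.132308
a = ȳ − b·x̄ = -17.75 − (-2.132308)·8.5 = 0.374615
ŷ(5) = a + b·5 = 0.374615 + (-2.132308)·5 = -10.286923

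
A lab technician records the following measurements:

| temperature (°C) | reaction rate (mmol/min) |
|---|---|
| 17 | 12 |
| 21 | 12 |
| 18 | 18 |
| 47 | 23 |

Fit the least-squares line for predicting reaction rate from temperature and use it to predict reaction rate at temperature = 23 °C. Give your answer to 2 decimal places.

n = 4, Σx = 103, Σy = 65, Σxy = 1861, Σx² = 3263
Sxx = Σx² − (Σx)²/n = 3263 − 2652.25 = 610.75
Sxy = Σxy − (Σx)(Σy)/n = 1861 − 1673.75 = 187.25
b = Sxy/Sxx = 187.25/610.75 = 0.306590
a = ȳ − b·x̄ = 16.25 − 0.306590·25.75 = 8.355301
ŷ(23) = a + b·23 = 8.355301 + 0.306590·23 = 15.406877

15.41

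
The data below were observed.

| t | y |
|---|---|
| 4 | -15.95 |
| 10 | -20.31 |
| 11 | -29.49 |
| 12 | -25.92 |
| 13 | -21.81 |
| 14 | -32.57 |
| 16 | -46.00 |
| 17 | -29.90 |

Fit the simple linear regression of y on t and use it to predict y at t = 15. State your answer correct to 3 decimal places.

-32.624

n = 8, Σx = 97, Σy = -221.95, Σxy = -2886.14, Σx² = 1291
Sxx = Σx² − (Σx)²/n = 1291 − 1176.125 = 114.875
Sxy = Σxy − (Σx)(Σy)/n = -2886.14 − (-2691.14375) = -194.99625
b = Sxy/Sxx = -194.99625/114.875 = -1.697465
a = ȳ − b·x̄ = -27.74375 − (-1.697465)·12.125 = -7.161991
ŷ(15) = a + b·15 = -7.161991 + (-1.697465)·15 = -32.623961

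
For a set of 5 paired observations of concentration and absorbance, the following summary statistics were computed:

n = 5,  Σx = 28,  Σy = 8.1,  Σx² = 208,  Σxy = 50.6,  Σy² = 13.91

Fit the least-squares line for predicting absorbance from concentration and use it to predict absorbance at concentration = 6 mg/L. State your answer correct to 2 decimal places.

Sxx = Σx² − (Σx)²/n = 208 − 156.8 = 51.2
Sxy = Σxy − (Σx)(Σy)/n = 50.6 − 45.36 = 5.24
b = Sxy/Sxx = 5.24/51.2 = 0.102344
a = ȳ − b·x̄ = 1.62 − 0.102344·5.6 = 1.046875
ŷ(6) = a + b·6 = 1.046875 + 0.102344·6 = 1.660937

1.66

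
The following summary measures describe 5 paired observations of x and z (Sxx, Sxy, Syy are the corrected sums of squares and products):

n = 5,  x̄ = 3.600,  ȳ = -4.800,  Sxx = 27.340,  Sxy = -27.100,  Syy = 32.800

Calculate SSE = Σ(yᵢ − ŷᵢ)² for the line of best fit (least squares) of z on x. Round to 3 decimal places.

5.938

b = Sxy/Sxx = -27.1/27.34 = -0.991222
SSE = Syy − b·Sxy = 32.8 − (-0.991222)·(-27.1) = 5.937893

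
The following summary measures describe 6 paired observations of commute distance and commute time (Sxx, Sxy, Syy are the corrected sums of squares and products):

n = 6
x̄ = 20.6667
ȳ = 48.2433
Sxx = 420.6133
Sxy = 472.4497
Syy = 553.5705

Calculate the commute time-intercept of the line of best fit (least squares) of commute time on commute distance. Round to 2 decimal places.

25.03

b = Sxy/Sxx = 472.4497/420.6133 = 1.123240
a = ȳ − b·x̄ = 48.2433 − 1.123240·20.6667 = 25.029635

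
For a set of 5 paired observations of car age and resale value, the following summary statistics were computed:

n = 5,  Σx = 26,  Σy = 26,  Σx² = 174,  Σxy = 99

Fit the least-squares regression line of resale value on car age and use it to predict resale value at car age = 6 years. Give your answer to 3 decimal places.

4.454

Sxx = Σx² − (Σx)²/n = 174 − 135.2 = 38.8
Sxy = Σxy − (Σx)(Σy)/n = 99 − 135.2 = -36.2
b = Sxy/Sxx = -36.2/38.8 = -0.932990
a = ȳ − b·x̄ = 5.2 − (-0.932990)·5.2 = 10.051546
ŷ(6) = a + b·6 = 10.051546 + (-0.932990)·6 = 4.453608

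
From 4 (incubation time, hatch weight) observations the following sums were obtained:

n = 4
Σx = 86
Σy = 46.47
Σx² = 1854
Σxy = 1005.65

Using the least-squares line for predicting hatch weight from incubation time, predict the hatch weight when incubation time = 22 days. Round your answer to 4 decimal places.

12.2720

Sxx = Σx² − (Σx)²/n = 1854 − 1849 = 5
Sxy = Σxy − (Σx)(Σy)/n = 1005.65 − 999.105 = 6.545
b = Sxy/Sxx = 6.545/5 = 1.309
a = ȳ − b·x̄ = 11.6175 − 1.309·21.5 = -16.526
ŷ(22) = a + b·22 = -16.526 + 1.309·22 = 12.272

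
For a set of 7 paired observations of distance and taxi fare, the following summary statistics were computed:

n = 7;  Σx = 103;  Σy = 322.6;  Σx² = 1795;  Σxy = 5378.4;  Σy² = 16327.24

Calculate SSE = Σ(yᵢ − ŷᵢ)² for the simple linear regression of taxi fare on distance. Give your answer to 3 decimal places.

32.495

Sxx = Σx² − (Σx)²/n = 1795 − 1515.571429 = 279.428571
Sxy = Σxy − (Σx)(Σy)/n = 5378.4 − 4746.828571 = 631.571429
Syy = Σy² − (Σy)²/n = 16327.24 − 14867.251429 = 1459.988571
b = Sxy/Sxx = 631.571429/279.428571 = 2.260225
SSE = Syy − b·Sxy = 1459.988571 − 2.260225·631.571429 = 32.495072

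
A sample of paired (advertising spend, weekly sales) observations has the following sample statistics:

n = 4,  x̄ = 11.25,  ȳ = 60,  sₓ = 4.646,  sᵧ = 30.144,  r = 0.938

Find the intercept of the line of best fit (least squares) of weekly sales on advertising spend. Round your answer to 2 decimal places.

-8.47

b = r · sᵧ/sₓ = 0.938 · 30.144/4.646 = 6.085896
a = ȳ − b·x̄ = 60 − 6.085896·11.25 = -8.466328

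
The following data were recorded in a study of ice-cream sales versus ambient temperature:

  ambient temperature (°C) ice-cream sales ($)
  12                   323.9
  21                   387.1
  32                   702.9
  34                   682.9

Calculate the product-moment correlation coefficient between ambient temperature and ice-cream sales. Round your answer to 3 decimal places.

0.965

n = 4, Σx = 99, Σy = 2096.8, Σxy = 57727.3, Σx² = 2765, Σy² = 1215178.44
Sxx = Σx² − (Σx)²/n = 2765 − 2450.25 = 314.75
Sxy = Σxy − (Σx)(Σy)/n = 57727.3 − 51895.8 = 5831.5
Syy = Σy² − (Σy)²/n = 1215178.44 − 1099142.56 = 116035.88
r = Sxy/√(Sxx·Syy) = 5831.5/√(36522293.23) = 5831.5/6043.367706 = 0.964942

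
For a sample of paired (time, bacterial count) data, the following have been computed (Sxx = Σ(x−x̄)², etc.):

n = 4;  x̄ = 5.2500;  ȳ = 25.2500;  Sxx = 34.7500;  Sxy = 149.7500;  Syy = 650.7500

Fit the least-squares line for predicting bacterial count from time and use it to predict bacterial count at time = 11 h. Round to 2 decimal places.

b = Sxy/Sxx = 149.75/34.75 = 4.309353
a = ȳ − b·x̄ = 25.25 − 4.309353·5.25 = 2.625899
ŷ(11) = a + b·11 = 2.625899 + 4.309353·11 = 50.028777

50.03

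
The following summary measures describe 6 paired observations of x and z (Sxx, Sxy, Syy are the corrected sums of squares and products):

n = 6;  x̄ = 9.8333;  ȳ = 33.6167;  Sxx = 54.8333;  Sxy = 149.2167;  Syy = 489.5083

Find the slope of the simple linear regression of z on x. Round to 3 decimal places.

b = Sxy/Sxx = 149.2167/54.8333 = 2.721279

2.721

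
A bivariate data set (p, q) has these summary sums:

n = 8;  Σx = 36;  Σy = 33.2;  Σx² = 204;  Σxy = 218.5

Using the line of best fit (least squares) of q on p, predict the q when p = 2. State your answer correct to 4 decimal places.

Sxx = Σx² − (Σx)²/n = 204 − 162 = 42
Sxy = Σxy − (Σx)(Σy)/n = 218.5 − 149.4 = 69.1
b = Sxy/Sxx = 69.1/42 = 1.645238
a = ȳ − b·x̄ = 4.15 − 1.645238·4.5 = -3.253571
ŷ(2) = a + b·2 = -3.253571 + 1.645238·2 = 0.036905

0.0369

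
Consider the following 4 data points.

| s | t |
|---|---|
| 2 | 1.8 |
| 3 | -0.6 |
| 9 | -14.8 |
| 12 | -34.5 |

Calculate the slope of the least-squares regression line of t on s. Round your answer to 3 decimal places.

-3.373

n = 4, Σx = 26, Σy = -48.1, Σxy = -545.4, Σx² = 238
Sxx = Σx² − (Σx)²/n = 238 − 169 = 69
Sxy = Σxy − (Σx)(Σy)/n = -545.4 − (-312.65) = -232.75
b = Sxy/Sxx = -232.75/69 = -3.373188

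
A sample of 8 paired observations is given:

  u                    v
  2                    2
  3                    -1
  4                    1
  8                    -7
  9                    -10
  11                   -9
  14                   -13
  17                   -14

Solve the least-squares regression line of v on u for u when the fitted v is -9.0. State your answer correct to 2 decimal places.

10.84

n = 8, Σx = 68, Σy = -51, Σxy = -660, Σx² = 780
Sxx = Σx² − (Σx)²/n = 780 − 578 = 202
Sxy = Σxy − (Σx)(Σy)/n = -660 − (-433.5) = -226.5
b = Sxy/Sxx = -226.5/202 = -1.121287
a = ȳ − b·x̄ = -6.375 − (-1.121287)·8.5 = 3.155941
Set a + b·x = -9.0: x = (-9.0 − 3.155941) / (-1.121287) = 10.841060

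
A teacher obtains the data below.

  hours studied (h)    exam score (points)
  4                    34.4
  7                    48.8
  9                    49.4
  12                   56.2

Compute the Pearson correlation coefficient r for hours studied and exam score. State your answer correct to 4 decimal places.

0.9481

n = 4, Σx = 32, Σy = 188.8, Σxy = 1598.2, Σx² = 290, Σy² = 9163.6
Sxx = Σx² − (Σx)²/n = 290 − 256 = 34
Sxy = Σxy − (Σx)(Σy)/n = 1598.2 − 1510.4 = 87.8
Syy = Σy² − (Σy)²/n = 9163.6 − 8911.36 = 252.24
r = Sxy/√(Sxx·Syy) = 87.8/√(8576.16) = 87.8/92.607559 = 0.948087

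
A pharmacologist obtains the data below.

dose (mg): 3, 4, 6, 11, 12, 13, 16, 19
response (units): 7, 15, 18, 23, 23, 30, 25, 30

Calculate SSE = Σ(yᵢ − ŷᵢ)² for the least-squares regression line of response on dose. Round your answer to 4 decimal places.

n = 8, Σx = 84, Σy = 171, Σxy = 2078, Σx² = 1112, Σy² = 4081
Sxx = Σx² − (Σx)²/n = 1112 − 882 = 230
Sxy = Σxy − (Σx)(Σy)/n = 2078 − 1795.5 = 282.5
Syy = Σy² − (Σy)²/n = 4081 − 3655.125 = 425.875
b = Sxy/Sxx = 282.5/230 = 1.228261
SSE = Syy − b·Sxy = 425.875 − 1.228261·282.5 = 78.891304

78.8913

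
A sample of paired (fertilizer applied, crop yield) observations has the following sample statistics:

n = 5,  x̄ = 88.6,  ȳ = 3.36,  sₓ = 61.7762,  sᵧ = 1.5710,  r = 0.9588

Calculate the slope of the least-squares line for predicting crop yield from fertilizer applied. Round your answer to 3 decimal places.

0.024

b = r · sᵧ/sₓ = 0.9588 · 1.571/61.7762 = 0.024383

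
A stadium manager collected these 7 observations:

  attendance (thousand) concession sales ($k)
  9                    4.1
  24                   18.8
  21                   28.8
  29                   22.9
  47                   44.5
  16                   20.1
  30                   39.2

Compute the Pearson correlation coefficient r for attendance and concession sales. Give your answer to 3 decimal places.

n = 7, Σx = 176, Σy = 178.4, Σxy = 5346.1, Σx² = 5304, Σy² = 5645
Sxx = Σx² − (Σx)²/n = 5304 − 4425.142857 = 878.857143
Sxy = Σxy − (Σx)(Σy)/n = 5346.1 − 4485.485714 = 860.614286
Syy = Σy² − (Σy)²/n = 5645 − 4546.651429 = 1098.348571
r = Sxy/√(Sxx·Syy) = 860.614286/√(965291.487347) = 860.614286/982.492487 = 0.875950

0.876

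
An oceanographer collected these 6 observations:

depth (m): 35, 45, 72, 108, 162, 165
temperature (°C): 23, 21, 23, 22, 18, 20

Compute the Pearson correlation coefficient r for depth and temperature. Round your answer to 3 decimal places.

n = 6, Σx = 587, Σy = 127, Σxy = 11998, Σx² = 73567, Σy² = 2707
Sxx = Σx² − (Σx)²/n = 73567 − 57428.166667 = 16138.833333
Sxy = Σxy − (Σx)(Σy)/n = 11998 − 12424.833333 = -426.833333
Syy = Σy² − (Σy)²/n = 2707 − 2688.166667 = 18.833333
r = Sxy/√(Sxx·Syy) = -426.833333/√(303948.027778) = -426.833333/551.314817 = -0.774210

-0.774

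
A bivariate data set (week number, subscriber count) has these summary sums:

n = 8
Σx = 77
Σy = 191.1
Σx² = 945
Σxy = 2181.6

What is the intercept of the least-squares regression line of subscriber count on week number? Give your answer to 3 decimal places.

Sxx = Σx² − (Σx)²/n = 945 − 741.125 = 203.875
Sxy = Σxy − (Σx)(Σy)/n = 2181.6 − 1839.3375 = 342.2625
b = Sxy/Sxx = 342.2625/203.875 = 1.678786
a = ȳ − b·x̄ = 23.8875 − 1.678786·9.625 = 7.729185

7.729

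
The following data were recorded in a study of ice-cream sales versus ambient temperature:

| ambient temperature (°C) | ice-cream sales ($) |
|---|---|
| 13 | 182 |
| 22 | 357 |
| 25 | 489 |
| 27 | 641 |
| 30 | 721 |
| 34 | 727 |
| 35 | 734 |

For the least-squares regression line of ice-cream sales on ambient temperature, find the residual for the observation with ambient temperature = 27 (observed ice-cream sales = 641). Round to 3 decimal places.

79.126

n = 7, Σx = 186, Σy = 3851, Σxy = 111790, Σx² = 5288
Sxx = Σx² − (Σx)²/n = 5288 − 4942.285714 = 345.714286
Sxy = Σxy − (Σx)(Σy)/n = 111790 − 102326.571429 = 9463.428571
b = Sxy/Sxx = 9463.428571/345.714286 = 27.373554
a = ȳ − b·x̄ = 550.142857 − 27.373554·26.571429 = -177.211570
ŷ(27) = -177.211570 + 27.373554·27 = 561.874380
residual = y − ŷ = 641 − 561.874380 = 79.125620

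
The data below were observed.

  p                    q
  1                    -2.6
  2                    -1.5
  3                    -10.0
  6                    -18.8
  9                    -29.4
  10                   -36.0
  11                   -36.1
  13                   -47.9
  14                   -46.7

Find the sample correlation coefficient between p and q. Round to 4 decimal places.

-0.9931

n = 9, Σx = 69, Σy = -229, Σxy = -2446.6, Σx² = 717, Σy² = 8401.32
Sxx = Σx² − (Σx)²/n = 717 − 529 = 188
Sxy = Σxy − (Σx)(Σy)/n = -2446.6 − (-1755.666667) = -690.933333
Syy = Σy² − (Σy)²/n = 8401.32 − 5826.777778 = 2574.542222
r = Sxy/√(Sxx·Syy) = -690.933333/√(484013.937778) = -690.933333/695.711102 = -0.993133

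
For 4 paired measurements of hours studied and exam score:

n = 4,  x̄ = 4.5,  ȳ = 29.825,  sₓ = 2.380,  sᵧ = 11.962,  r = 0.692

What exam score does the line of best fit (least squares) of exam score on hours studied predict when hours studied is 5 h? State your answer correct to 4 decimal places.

b = r · sᵧ/sₓ = 0.692 · 11.962/2.38 = 3.478027
a = ȳ − b·x̄ = 29.825 − 3.478027·4.5 = 14.173879
ŷ(5) = a + b·5 = 14.173879 + 3.478027·5 = 31.564013

31.5640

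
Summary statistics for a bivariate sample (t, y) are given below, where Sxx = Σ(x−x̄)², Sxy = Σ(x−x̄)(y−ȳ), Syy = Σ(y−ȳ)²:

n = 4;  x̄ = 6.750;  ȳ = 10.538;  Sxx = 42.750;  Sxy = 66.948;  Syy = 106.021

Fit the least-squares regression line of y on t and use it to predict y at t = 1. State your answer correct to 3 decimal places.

1.533

b = Sxy/Sxx = 66.948/42.75 = 1.566035
a = ȳ − b·x̄ = 10.538 − 1.566035·6.75 = -0.032737
ŷ(1) = a + b·1 = -0.032737 + 1.566035·1 = 1.533298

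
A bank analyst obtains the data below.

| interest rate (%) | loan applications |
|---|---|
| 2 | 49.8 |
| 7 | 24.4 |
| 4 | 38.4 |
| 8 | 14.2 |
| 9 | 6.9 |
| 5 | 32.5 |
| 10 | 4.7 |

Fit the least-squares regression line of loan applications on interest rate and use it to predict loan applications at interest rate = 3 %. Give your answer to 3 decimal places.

n = 7, Σx = 45, Σy = 170.9, Σxy = 809.2, Σx² = 339
Sxx = Σx² − (Σx)²/n = 339 − 289.285714 = 49.714286
Sxy = Σxy − (Σx)(Σy)/n = 809.2 − 1098.642857 = -289.442857
b = Sxy/Sxx = -289.442857/49.714286 = -5.822126
a = ȳ − b·x̄ = 24.414286 − (-5.822126)·6.428571 = 61.842241
ŷ(3) = a + b·3 = 61.842241 + (-5.822126)·3 = 44.375862

44.376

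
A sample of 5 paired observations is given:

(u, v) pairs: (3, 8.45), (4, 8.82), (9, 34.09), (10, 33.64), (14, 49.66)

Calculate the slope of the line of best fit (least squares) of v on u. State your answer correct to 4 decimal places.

3.9244

n = 5, Σx = 40, Σy = 134.66, Σxy = 1399.08, Σx² = 402
Sxx = Σx² − (Σx)²/n = 402 − 320 = 82
Sxy = Σxy − (Σx)(Σy)/n = 1399.08 − 1077.28 = 321.8
b = Sxy/Sxx = 321.8/82 = 3.924390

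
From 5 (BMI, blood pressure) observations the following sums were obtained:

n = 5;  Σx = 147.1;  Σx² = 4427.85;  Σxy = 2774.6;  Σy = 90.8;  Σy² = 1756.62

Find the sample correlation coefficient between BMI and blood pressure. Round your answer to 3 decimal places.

0.994

Sxx = Σx² − (Σx)²/n = 4427.85 − 4327.682 = 100.168
Sxy = Σxy − (Σx)(Σy)/n = 2774.6 − 2671.336 = 103.264
Syy = Σy² − (Σy)²/n = 1756.62 − 1648.928 = 107.692
r = Sxy/√(Sxx·Syy) = 103.264/√(10787.292256) = 103.264/103.861890 = 0.994243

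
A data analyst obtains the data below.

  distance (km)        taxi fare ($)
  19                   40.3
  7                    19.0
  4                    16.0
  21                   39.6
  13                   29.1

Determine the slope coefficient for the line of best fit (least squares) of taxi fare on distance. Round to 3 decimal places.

n = 5, Σx = 64, Σy = 144, Σxy = 2172.6, Σx² = 1036
Sxx = Σx² − (Σx)²/n = 1036 − 819.2 = 216.8
Sxy = Σxy − (Σx)(Σy)/n = 2172.6 − 1843.2 = 329.4
b = Sxy/Sxx = 329.4/216.8 = 1.519373

1.519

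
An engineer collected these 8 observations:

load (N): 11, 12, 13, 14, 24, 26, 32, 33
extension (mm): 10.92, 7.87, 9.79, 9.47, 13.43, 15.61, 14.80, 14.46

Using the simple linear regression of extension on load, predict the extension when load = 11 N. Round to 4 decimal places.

n = 8, Σx = 165, Σy = 96.35, Σxy = 2153.37, Σx² = 3995
Sxx = Σx² − (Σx)²/n = 3995 − 3403.125 = 591.875
Sxy = Σxy − (Σx)(Σy)/n = 2153.37 − 1987.21875 = 166.15125
b = Sxy/Sxx = 166.15125/591.875 = 0.280720
a = ȳ − b·x̄ = 12.04375 − 0.280720·20.625 = 6.253897
ŷ(11) = a + b·11 = 6.253897 + 0.280720·11 = 9.341818

9.3418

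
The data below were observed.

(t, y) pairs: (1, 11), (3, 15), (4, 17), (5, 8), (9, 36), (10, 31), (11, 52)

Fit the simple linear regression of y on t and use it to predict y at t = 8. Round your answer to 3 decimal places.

n = 7, Σx = 43, Σy = 170, Σxy = 1370, Σx² = 353
Sxx = Σx² − (Σx)²/n = 353 − 264.142857 = 88.857143
Sxy = Σxy − (Σx)(Σy)/n = 1370 − 1044.285714 = 325.714286
b = Sxy/Sxx = 325.714286/88.857143 = 3.665595
a = ȳ − b·x̄ = 24.285714 − 3.665595·6.142857 = 1.768489
ŷ(8) = a + b·8 = 1.768489 + 3.665595·8 = 31.093248

31.093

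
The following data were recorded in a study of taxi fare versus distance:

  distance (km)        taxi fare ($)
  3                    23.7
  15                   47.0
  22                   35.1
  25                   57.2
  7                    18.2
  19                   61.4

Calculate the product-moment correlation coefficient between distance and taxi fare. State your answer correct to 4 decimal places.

0.7757

n = 6, Σx = 91, Σy = 242.6, Σxy = 4272.3, Σx² = 1753, Σy² = 11375.74
Sxx = Σx² − (Σx)²/n = 1753 − 1380.166667 = 372.833333
Sxy = Σxy − (Σx)(Σy)/n = 4272.3 − 3679.433333 = 592.866667
Syy = Σy² − (Σy)²/n = 11375.74 − 9809.126667 = 1566.613333
r = Sxy/√(Sxx·Syy) = 592.866667/√(584085.671111) = 592.866667/764.254978 = 0.775745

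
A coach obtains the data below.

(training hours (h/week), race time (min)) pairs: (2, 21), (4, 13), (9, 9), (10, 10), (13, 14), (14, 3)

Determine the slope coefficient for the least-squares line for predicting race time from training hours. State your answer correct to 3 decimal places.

n = 6, Σx = 52, Σy = 70, Σxy = 499, Σx² = 566
Sxx = Σx² − (Σx)²/n = 566 − 450.666667 = 115.333333
Sxy = Σxy − (Σx)(Σy)/n = 499 − 606.666667 = -107.666667
b = Sxy/Sxx = -107.666667/115.333333 = -0.933526

-0.934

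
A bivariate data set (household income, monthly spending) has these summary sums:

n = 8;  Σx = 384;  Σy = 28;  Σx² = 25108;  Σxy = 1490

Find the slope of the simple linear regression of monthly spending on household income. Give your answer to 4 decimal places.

0.0219

Sxx = Σx² − (Σx)²/n = 25108 − 18432 = 6676
Sxy = Σxy − (Σx)(Σy)/n = 1490 − 1344 = 146
b = Sxy/Sxx = 146/6676 = 0.021869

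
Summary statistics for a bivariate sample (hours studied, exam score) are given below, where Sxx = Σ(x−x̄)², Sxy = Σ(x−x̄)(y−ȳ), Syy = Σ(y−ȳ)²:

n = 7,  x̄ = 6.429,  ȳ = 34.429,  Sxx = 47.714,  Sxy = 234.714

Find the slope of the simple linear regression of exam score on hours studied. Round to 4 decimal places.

b = Sxy/Sxx = 234.714/47.714 = 4.919185

4.9192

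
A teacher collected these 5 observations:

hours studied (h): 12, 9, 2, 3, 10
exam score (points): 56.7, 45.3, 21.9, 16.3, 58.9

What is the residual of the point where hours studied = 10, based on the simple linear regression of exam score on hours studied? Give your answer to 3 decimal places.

7.131

n = 5, Σx = 36, Σy = 199.1, Σxy = 1769.8, Σx² = 338
Sxx = Σx² − (Σx)²/n = 338 − 259.2 = 78.8
Sxy = Σxy − (Σx)(Σy)/n = 1769.8 − 1433.52 = 336.28
b = Sxy/Sxx = 336.28/78.8 = 4.267513
a = ȳ − b·x̄ = 39.82 − 4.267513·7.2 = 9.093909
ŷ(10) = 9.093909 + 4.267513·10 = 51.769036
residual = y − ŷ = 58.9 − 51.769036 = 7.130964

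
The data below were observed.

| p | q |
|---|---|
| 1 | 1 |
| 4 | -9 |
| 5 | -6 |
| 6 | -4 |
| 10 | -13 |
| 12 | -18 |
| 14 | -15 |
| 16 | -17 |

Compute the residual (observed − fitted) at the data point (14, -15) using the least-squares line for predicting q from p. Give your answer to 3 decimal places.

n = 8, Σx = 68, Σy = -81, Σxy = -917, Σx² = 774
Sxx = Σx² − (Σx)²/n = 774 − 578 = 196
Sxy = Σxy − (Σx)(Σy)/n = -917 − (-688.5) = -228.5
b = Sxy/Sxx = -228.5/196 = -1.165816
a = ȳ − b·x̄ = -10.125 − (-1.165816)·8.5 = -0.215561
ŷ(14) = -0.215561 + (-1.165816)·14 = -16.536990
residual = y − ŷ = -15 − (-16.536990) = 1.536990

1.537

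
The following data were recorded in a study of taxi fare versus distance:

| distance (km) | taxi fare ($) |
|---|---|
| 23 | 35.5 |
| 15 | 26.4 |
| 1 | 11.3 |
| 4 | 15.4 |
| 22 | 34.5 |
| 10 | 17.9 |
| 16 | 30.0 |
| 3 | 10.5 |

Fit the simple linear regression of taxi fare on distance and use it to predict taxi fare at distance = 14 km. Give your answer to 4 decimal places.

25.3162

n = 8, Σx = 94, Σy = 181.5, Σxy = 2734.9, Σx² = 1620
Sxx = Σx² − (Σx)²/n = 1620 − 1104.5 = 515.5
Sxy = Σxy − (Σx)(Σy)/n = 2734.9 − 2132.625 = 602.275
b = Sxy/Sxx = 602.275/515.5 = 1.168332
a = ȳ − b·x̄ = 22.6875 − 1.168332·11.75 = 8.959602
ŷ(14) = a + b·14 = 8.959602 + 1.168332·14 = 25.316246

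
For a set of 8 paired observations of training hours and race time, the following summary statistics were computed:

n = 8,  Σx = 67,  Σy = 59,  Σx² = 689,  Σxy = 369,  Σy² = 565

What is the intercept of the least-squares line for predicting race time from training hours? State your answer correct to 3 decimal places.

Sxx = Σx² − (Σx)²/n = 689 − 561.125 = 127.875
Sxy = Σxy − (Σx)(Σy)/n = 369 − 494.125 = -125.125
b = Sxy/Sxx = -125.125/127.875 = -0.978495
a = ȳ − b·x̄ = 7.375 − (-0.978495)·8.375 = 15.569892

15.570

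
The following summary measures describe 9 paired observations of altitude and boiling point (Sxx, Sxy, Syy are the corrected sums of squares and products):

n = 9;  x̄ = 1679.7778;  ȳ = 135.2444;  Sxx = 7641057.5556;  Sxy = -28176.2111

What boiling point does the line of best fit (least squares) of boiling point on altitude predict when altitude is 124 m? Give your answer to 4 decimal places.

b = Sxy/Sxx = -28176.2111/7641057.5556 = -0.003687
a = ȳ − b·x̄ = 135.2444 − (-0.003687)·1679.7778 = 141.438539
ŷ(124) = a + b·124 = 141.438539 + (-0.003687)·124 = 140.981292

140.9813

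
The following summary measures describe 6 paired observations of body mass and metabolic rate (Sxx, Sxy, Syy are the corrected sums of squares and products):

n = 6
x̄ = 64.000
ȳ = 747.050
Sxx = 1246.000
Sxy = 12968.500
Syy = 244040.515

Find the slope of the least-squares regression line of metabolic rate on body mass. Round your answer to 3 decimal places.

b = Sxy/Sxx = 12968.5/1246 = 10.408106

10.408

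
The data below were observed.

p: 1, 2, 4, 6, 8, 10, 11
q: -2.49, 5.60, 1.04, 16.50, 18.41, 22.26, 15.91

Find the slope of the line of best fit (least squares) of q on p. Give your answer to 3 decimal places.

n = 7, Σx = 42, Σy = 77.23, Σxy = 656.76, Σx² = 342
Sxx = Σx² − (Σx)²/n = 342 − 252 = 90
Sxy = Σxy − (Σx)(Σy)/n = 656.76 − 463.38 = 193.38
b = Sxy/Sxx = 193.38/90 = 2.148667

2.149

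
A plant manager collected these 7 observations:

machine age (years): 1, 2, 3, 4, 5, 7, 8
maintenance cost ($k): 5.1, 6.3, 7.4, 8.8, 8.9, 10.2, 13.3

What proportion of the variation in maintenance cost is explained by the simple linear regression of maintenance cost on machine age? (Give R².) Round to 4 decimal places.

0.9394

n = 7, Σx = 30, Σy = 60, Σxy = 297.4, Σx² = 168, Σy² = 558.04
Sxx = Σx² − (Σx)²/n = 168 − 128.571429 = 39.428571
Sxy = Σxy − (Σx)(Σy)/n = 297.4 − 257.142857 = 40.257143
Syy = Σy² − (Σy)²/n = 558.04 − 514.285714 = 43.754286
R² = Sxy²/(Sxx·Syy) = (40.257143)²/(39.428571·43.754286) = 0.939408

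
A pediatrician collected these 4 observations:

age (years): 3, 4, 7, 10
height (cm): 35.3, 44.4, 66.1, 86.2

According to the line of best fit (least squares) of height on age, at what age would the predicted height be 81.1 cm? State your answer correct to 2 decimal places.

9.21

n = 4, Σx = 24, Σy = 232, Σxy = 1608.2, Σx² = 174
Sxx = Σx² − (Σx)²/n = 174 − 144 = 30
Sxy = Σxy − (Σx)(Σy)/n = 1608.2 − 1392 = 216.2
b = Sxy/Sxx = 216.2/30 = 7.206667
a = ȳ − b·x̄ = 58 − 7.206667·6 = 14.76
Set a + b·x = 81.1: x = (81.1 − 14.76) / 7.206667 = 9.205365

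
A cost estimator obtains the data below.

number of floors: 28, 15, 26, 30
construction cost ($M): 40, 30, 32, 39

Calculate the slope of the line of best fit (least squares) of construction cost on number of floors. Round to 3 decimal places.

n = 4, Σx = 99, Σy = 141, Σxy = 3572, Σx² = 2585
Sxx = Σx² − (Σx)²/n = 2585 − 2450.25 = 134.75
Sxy = Σxy − (Σx)(Σy)/n = 3572 − 3489.75 = 82.25
b = Sxy/Sxx = 82.25/134.75 = 0.610390

0.610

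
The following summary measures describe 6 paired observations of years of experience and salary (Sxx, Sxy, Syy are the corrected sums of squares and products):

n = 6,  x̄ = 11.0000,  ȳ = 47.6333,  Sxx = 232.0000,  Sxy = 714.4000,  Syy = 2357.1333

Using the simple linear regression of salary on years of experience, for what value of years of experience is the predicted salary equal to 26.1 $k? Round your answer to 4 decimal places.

b = Sxy/Sxx = 714.4/232 = 3.079310
a = ȳ − b·x̄ = 47.6333 − 3.079310·11 = 13.760886
Set a + b·x = 26.1: x = (26.1 − 13.760886) / 3.079310 = 4.007103

4.0071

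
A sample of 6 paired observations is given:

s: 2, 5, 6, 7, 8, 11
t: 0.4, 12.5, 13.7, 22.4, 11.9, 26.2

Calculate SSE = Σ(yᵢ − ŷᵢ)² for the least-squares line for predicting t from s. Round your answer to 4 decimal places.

n = 6, Σx = 39, Σy = 87.1, Σxy = 685.7, Σx² = 299, Σy² = 1673.91
Sxx = Σx² − (Σx)²/n = 299 − 253.5 = 45.5
Sxy = Σxy − (Σx)(Σy)/n = 685.7 − 566.15 = 119.55
Syy = Σy² − (Σy)²/n = 1673.91 − 1264.401667 = 409.508333
b = Sxy/Sxx = 119.55/45.5 = 2.627473
SSE = Syy − b·Sxy = 409.508333 − 2.627473·119.55 = 95.393993

95.3940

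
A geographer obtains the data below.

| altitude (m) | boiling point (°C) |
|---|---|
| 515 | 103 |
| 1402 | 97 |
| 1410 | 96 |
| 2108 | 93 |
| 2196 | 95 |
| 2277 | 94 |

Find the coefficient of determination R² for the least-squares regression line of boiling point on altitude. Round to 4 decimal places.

n = 6, Σx = 9908, Σy = 578, Σxy = 943101, Σx² = 18669738, Σy² = 55744
Sxx = Σx² − (Σx)²/n = 18669738 − 16361410.666667 = 2308327.333333
Sxy = Σxy − (Σx)(Σy)/n = 943101 − 954470.666667 = -11369.666667
Syy = Σy² − (Σy)²/n = 55744 − 55680.666667 = 63.333333
R² = Sxy²/(Sxx·Syy) = (-11369.666667)²/(2308327.333333·63.333333) = 0.884231

0.8842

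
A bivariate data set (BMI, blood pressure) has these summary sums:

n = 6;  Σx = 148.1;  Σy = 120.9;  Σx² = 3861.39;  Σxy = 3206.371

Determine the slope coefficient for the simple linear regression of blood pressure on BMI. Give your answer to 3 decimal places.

1.080

Sxx = Σx² − (Σx)²/n = 3861.39 − 3655.601667 = 205.788333
Sxy = Σxy − (Σx)(Σy)/n = 3206.371 − 2984.215 = 222.156
b = Sxy/Sxx = 222.156/205.788333 = 1.079536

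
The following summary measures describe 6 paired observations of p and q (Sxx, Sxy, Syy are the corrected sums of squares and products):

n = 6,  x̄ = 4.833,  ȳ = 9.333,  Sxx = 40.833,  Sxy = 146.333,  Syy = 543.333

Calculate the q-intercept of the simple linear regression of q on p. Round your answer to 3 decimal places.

-7.987

b = Sxy/Sxx = 146.333/40.833 = 3.583695
a = ȳ − b·x̄ = 9.333 − 3.583695·4.833 = -7.986996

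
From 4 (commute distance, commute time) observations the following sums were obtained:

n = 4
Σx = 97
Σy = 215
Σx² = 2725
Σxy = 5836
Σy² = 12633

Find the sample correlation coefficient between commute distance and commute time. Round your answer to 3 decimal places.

Sxx = Σx² − (Σx)²/n = 2725 − 2352.25 = 372.75
Sxy = Σxy − (Σx)(Σy)/n = 5836 − 5213.75 = 622.25
Syy = Σy² − (Σy)²/n = 12633 − 11556.25 = 1076.75
r = Sxy/√(Sxx·Syy) = 622.25/√(401358.5625) = 622.25/633.528660 = 0.982197

0.982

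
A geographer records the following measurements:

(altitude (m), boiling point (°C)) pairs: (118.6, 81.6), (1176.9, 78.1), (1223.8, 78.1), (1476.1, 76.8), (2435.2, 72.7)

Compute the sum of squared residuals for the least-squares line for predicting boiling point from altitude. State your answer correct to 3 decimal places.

n = 5, Σx = 6430.6, Σy = 387.3, Σxy = 487575.95, Σx² = 11005916.26, Σy² = 30041.31
Sxx = Σx² − (Σx)²/n = 11005916.26 − 8270523.272 = 2735392.988
Sxy = Σxy − (Σx)(Σy)/n = 487575.95 − 498114.276 = -10538.326
Syy = Σy² − (Σy)²/n = 30041.31 − 30000.258 = 41.052
b = Sxy/Sxx = -10538.326/2735392.988 = -0.003853
SSE = Syy − b·Sxy = 41.052 − (-0.003853)·(-10538.326) = 0.452234

0.452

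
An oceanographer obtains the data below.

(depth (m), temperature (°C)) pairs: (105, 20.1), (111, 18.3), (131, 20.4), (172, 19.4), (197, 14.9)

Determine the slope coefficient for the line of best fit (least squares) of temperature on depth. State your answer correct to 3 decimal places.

n = 5, Σx = 716, Σy = 93.1, Σxy = 13086.3, Σx² = 108900
Sxx = Σx² − (Σx)²/n = 108900 − 102531.2 = 6368.8
Sxy = Σxy − (Σx)(Σy)/n = 13086.3 − 13331.92 = -245.62
b = Sxy/Sxx = -245.62/6368.8 = -0.038566

-0.039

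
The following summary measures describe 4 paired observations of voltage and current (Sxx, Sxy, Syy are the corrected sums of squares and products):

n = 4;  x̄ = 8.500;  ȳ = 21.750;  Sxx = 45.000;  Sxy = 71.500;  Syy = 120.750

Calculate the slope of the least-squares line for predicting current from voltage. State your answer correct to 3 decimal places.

1.589

b = Sxy/Sxx = 71.5/45 = 1.588889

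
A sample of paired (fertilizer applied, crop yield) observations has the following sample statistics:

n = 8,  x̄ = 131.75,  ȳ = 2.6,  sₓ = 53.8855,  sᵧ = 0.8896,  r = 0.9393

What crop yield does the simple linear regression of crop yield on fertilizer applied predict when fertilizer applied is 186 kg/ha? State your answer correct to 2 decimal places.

b = r · sᵧ/sₓ = 0.9393 · 0.8896/53.8855 = 0.015507
a = ȳ − b·x̄ = 2.6 − 0.015507·131.75 = 0.556956
ŷ(186) = a + b·186 = 0.556956 + 0.015507·186 = 3.441254

3.44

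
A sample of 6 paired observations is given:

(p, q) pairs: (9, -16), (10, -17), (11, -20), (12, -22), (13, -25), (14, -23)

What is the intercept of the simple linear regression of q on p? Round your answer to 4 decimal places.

-0.4571

n = 6, Σx = 69, Σy = -123, Σxy = -1445, Σx² = 811
Sxx = Σx² − (Σx)²/n = 811 − 793.5 = 17.5
Sxy = Σxy − (Σx)(Σy)/n = -1445 − (-1414.5) = -30.5
b = Sxy/Sxx = -30.5/17.5 = -1.742857
a = ȳ − b·x̄ = -20.5 − (-1.742857)·11.5 = -0.457143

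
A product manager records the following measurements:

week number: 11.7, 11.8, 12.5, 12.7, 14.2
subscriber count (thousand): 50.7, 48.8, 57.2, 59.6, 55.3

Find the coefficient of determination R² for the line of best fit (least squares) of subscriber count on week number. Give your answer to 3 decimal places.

n = 5, Σx = 62.9, Σy = 271.6, Σxy = 3426.21, Σx² = 795.31, Σy² = 14834.02
Sxx = Σx² − (Σx)²/n = 795.31 − 791.282 = 4.028
Sxy = Σxy − (Σx)(Σy)/n = 3426.21 − 3416.728 = 9.482
Syy = Σy² − (Σy)²/n = 14834.02 − 14753.312 = 80.708
R² = Sxy²/(Sxx·Syy) = (9.482)²/(4.028·80.708) = 0.276563

0.277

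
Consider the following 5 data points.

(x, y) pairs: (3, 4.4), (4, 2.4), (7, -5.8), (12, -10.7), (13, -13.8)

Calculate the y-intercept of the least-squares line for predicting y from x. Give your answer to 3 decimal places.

n = 5, Σx = 39, Σy = -23.5, Σxy = -325.6, Σx² = 387
Sxx = Σx² − (Σx)²/n = 387 − 304.2 = 82.8
Sxy = Σxy − (Σx)(Σy)/n = -325.6 − (-183.3) = -142.3
b = Sxy/Sxx = -142.3/82.8 = -1.718599
a = ȳ − b·x̄ = -4.7 − (-1.718599)·7.8 = 8.705072

8.705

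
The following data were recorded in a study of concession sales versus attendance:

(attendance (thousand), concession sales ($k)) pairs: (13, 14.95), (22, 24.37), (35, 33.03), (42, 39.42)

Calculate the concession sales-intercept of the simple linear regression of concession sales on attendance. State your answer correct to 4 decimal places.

n = 4, Σx = 112, Σy = 111.77, Σxy = 3542.18, Σx² = 3642
Sxx = Σx² − (Σx)²/n = 3642 − 3136 = 506
Sxy = Σxy − (Σx)(Σy)/n = 3542.18 − 3129.56 = 412.62
b = Sxy/Sxx = 412.62/506 = 0.815455
a = ȳ − b·x̄ = 27.9425 − 0.815455·28 = 5.109773

5.1098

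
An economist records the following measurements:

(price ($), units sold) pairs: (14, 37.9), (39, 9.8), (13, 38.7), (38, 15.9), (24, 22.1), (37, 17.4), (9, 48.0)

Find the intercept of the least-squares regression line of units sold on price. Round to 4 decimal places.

n = 7, Σx = 174, Σy = 189.8, Σxy = 3626.3, Σx² = 5356
Sxx = Σx² − (Σx)²/n = 5356 − 4325.142857 = 1030.857143
Sxy = Σxy − (Σx)(Σy)/n = 3626.3 − 4717.885714 = -1091.585714
b = Sxy/Sxx = -1091.585714/1030.857143 = -1.058911
a = ȳ − b·x̄ = 27.114286 − (-1.058911)·24.857143 = 53.435782

53.4358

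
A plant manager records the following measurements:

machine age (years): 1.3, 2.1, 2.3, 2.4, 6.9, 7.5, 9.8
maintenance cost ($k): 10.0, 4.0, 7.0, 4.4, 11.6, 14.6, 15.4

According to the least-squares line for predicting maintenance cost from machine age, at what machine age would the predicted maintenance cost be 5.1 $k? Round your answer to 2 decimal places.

0.78

n = 7, Σx = 32.3, Σy = 67, Σxy = 388.52, Σx² = 217.05
Sxx = Σx² − (Σx)²/n = 217.05 − 149.041429 = 68.008571
Sxy = Σxy − (Σx)(Σy)/n = 388.52 − 309.157143 = 79.362857
b = Sxy/Sxx = 79.362857/68.008571 = 1.166954
a = ȳ − b·x̄ = 9.571429 − 1.166954·4.614286 = 4.186771
Set a + b·x = 5.1: x = (5.1 − 4.186771) / 1.166954 = 0.782576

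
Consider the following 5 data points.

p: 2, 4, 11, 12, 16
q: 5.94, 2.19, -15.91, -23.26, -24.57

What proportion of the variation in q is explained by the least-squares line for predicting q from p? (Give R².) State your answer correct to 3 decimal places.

n = 5, Σx = 45, Σy = -55.61, Σxy = -826.61, Σx² = 541, Σy² = 1437.9203
Sxx = Σx² − (Σx)²/n = 541 − 405 = 136
Sxy = Σxy − (Σx)(Σy)/n = -826.61 − (-500.49) = -326.12
Syy = Σy² − (Σy)²/n = 1437.9203 − 618.49442 = 819.42588
R² = Sxy²/(Sxx·Syy) = (-326.12)²/(136·819.42588) = 0.954347

0.954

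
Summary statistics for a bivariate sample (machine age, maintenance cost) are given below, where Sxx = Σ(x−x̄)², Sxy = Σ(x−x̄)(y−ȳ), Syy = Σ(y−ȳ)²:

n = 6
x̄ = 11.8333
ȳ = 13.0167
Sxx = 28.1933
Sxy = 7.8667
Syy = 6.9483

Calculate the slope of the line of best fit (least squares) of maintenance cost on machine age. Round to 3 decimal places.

b = Sxy/Sxx = 7.8667/28.1933 = 0.279027

0.279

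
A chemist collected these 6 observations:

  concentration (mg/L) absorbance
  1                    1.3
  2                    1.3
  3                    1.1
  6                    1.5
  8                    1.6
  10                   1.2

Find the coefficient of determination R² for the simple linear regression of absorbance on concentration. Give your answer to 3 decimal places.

n = 6, Σx = 30, Σy = 8, Σxy = 41, Σx² = 214, Σy² = 10.84
Sxx = Σx² − (Σx)²/n = 214 − 150 = 64
Sxy = Σxy − (Σx)(Σy)/n = 41 − 40 = 1
Syy = Σy² − (Σy)²/n = 10.84 − 10.666667 = 0.173333
R² = Sxy²/(Sxx·Syy) = (1)²/(64·0.173333) = 0.090144

0.090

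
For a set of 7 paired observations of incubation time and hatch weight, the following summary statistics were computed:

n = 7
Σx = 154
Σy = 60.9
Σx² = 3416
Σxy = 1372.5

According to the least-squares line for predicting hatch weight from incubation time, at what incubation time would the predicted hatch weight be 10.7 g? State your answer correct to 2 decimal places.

23.71

Sxx = Σx² − (Σx)²/n = 3416 − 3388 = 28
Sxy = Σxy − (Σx)(Σy)/n = 1372.5 − 1339.8 = 32.7
b = Sxy/Sxx = 32.7/28 = 1.167857
a = ȳ − b·x̄ = 8.7 − 1.167857·22 = -16.992857
Set a + b·x = 10.7: x = (10.7 − (-16.992857)) / 1.167857 = 23.712538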